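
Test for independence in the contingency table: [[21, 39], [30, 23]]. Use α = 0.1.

χ² = 5.304. df = 1, critical = 2.706. Reject H₀. Variables are dependent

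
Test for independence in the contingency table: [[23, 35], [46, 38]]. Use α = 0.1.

χ² = 3.134. df = 1, critical = 2.706. Reject H₀. Variables are dependent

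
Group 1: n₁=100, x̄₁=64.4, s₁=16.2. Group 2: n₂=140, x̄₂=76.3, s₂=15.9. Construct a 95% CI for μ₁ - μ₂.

Difference = -11.9. SE = √(16.2²/100 + 15.9²/140) = 2.105. CI = (-16.03, -7.77)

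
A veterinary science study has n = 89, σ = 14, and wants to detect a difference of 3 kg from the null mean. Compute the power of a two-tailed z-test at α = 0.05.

SE = σ/√n = 14/√89 = 1.484. Non-centrality λ = d/SE = 3/1.484 = 2.022. Power ≈ Φ(λ - z_{α/2}) = Φ(2.022 - 1.96) = Φ(0.062) = 0.525.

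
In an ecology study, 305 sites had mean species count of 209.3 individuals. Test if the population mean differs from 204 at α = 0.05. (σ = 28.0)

z = (x̄ - μ₀)/(σ/√n) = (209.3 - 204)/(28.0/√305) = 3.306. Critical value: ±1.96. Since |3.306| > 1.96, Reject H₀.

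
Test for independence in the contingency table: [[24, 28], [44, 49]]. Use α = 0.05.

χ² = 0.018. df = 1, critical = 3.841. Fail to reject H₀. No evidence of dependence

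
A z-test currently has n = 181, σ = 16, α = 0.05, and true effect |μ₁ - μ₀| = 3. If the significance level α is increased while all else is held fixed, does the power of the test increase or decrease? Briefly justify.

Power increases: a larger α lowers the critical value, so more of the H₁ sampling distribution falls in the rejection region.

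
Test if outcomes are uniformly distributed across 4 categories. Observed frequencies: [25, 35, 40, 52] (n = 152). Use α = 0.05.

Expected = 38 each. χ² = Σ(O-E)²/E = 9.947. df = 3, critical value = 7.815. Reject H₀.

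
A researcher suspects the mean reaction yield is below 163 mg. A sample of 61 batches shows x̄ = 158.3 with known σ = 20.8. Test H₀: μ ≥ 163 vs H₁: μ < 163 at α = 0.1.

z = -1.765. Critical value: -1.28. Reject H₀.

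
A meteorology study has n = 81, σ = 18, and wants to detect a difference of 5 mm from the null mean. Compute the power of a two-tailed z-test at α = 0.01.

SE = σ/√n = 18/√81 = 2.0. Non-centrality λ = d/SE = 5/2.0 = 2.5. Power ≈ Φ(λ - z_{α/2}) = Φ(2.5 - 2.576) = Φ(-0.076) = 0.47.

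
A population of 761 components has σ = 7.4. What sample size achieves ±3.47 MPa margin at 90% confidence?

Without FPC: n₀ = (1.645×7.4/3.47)² = 12.307. With FPC: n = n₀N/(n₀+N-1) = 12.1 → n = 13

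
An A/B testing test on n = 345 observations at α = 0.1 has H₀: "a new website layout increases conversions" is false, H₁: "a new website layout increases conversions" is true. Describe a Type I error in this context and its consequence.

Type I error: rejecting H₀ when it is true — concluding that a new website layout increases conversions when in fact it is not. Consequence: rolling out a layout that doesn't actually help — wasted engineering effort.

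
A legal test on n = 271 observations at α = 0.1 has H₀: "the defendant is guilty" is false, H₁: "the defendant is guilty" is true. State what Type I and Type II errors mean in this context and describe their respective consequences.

Type I (false positive): concluding that the defendant is guilty when it is not — convicting an innocent person. Type II (false negative): failing to conclude that the defendant is guilty when it is — acquitting a guilty person. Which is costlier depends on domain priorities and is a judgement call rather than a statistical fact.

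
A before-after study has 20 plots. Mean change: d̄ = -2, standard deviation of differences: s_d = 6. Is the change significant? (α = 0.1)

t = d̄/(s_d/√n) = -2/(6/√20) = -1.491. df = 19, critical t = ±1.729. Fail to reject H₀.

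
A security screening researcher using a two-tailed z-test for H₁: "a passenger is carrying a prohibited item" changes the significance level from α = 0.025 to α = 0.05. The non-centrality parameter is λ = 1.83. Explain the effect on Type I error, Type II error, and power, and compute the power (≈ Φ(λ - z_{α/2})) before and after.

Increasing α from 0.025 to 0.05:
• Type I error rate increases (α is the Type I rate by definition).
• Critical value moves from z_{α/2} = 2.241 to 1.96, so power = Φ(λ - z_{α/2}) goes from Φ(1.83 - 2.241) = 0.341 to Φ(1.83 - 1.96) = 0.448.
• Type II error rate β = 1 - power therefore decreases (0.659 → 0.552).
Appropriate when false negatives are costly — here, letting a prohibited item through — security breach.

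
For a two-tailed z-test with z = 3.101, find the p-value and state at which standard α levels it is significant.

p = 2·P(Z > |3.101|) = 2·(1 - Φ(3.101)) ≈ 0.0019. Significant at α = 0.1; Significant at α = 0.05; Significant at α = 0.01.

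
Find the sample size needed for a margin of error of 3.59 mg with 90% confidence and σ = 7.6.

n = (z*σ/E)² = (1.645×7.6/3.59)² = 12.1 → n = 13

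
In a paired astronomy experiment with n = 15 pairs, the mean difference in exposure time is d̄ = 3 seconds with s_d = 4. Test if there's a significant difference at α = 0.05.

t = d̄/(s_d/√n) = 3/(4/√15) = 2.905. df = 14, critical t = ±2.145. Reject H₀.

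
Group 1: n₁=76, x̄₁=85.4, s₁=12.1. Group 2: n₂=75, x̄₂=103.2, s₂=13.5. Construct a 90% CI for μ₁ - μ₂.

Difference = -17.8. SE = √(12.1²/76 + 13.5²/75) = 2.087. CI = (-21.23, -14.37)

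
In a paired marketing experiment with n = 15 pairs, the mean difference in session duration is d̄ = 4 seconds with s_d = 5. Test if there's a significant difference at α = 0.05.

t = d̄/(s_d/√n) = 4/(5/√15) = 3.098. df = 14, critical t = ±2.145. Reject H₀.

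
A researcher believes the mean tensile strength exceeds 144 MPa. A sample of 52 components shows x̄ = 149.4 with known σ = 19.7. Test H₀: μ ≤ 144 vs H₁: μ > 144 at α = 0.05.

z = 1.977. Critical value: 1.645. Reject H₀.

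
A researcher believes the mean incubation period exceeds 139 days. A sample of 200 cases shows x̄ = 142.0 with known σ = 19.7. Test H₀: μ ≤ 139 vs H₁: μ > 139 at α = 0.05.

z = 2.154. Critical value: 1.645. Reject H₀.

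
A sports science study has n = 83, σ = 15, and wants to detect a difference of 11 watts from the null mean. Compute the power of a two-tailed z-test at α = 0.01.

SE = σ/√n = 15/√83 = 1.646. Non-centrality λ = d/SE = 11/1.646 = 6.681. Power ≈ Φ(λ - z_{α/2}) = Φ(6.681 - 2.576) = Φ(4.105) = 1.0.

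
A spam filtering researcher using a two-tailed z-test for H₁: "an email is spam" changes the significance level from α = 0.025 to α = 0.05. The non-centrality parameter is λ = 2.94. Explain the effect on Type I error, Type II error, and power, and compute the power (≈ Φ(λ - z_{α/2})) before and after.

Increasing α from 0.025 to 0.05:
• Type I error rate increases (α is the Type I rate by definition).
• Critical value moves from z_{α/2} = 2.241 to 1.96, so power = Φ(λ - z_{α/2}) goes from Φ(2.94 - 2.241) = 0.758 to Φ(2.94 - 1.96) = 0.836.
• Type II error rate β = 1 - power therefore decreases (0.242 → 0.164).
Appropriate when false negatives are costly — here, a spam email lands in the inbox.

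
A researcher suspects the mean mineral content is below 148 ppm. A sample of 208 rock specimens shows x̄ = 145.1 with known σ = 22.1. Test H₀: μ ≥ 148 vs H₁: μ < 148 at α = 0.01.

z = -1.893. Critical value: -2.33. Fail to reject H₀.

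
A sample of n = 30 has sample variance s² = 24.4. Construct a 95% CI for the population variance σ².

df = 29. χ²_{0.025} = 45.722, χ²_{0.975} = 16.047. CI for σ² = ((n-1)s²/χ²_{α/2}, (n-1)s²/χ²_{1-α/2}) = (29·24.4/45.722, 29·24.4/16.047) = (15.48, 44.1)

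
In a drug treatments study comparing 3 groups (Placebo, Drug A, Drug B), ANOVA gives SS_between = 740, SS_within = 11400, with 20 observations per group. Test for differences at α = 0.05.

df_between = 2, df_within = 57. F = MS_between/MS_within = 370.0/200.0 = 1.85. F_crit ≈ 3.159. Fail to reject H₀.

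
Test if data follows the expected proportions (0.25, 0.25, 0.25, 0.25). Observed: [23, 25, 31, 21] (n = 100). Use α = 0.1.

Expected: [25.0, 25.0, 25.0, 25.0]. χ² = 2.24. df = 3, critical = 6.251. Fail to reject H₀.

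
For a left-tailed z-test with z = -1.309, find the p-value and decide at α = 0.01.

p = P(Z < -1.309) = Φ(-1.309) ≈ 0.0953. Since p ≥ 0.01, fail to reject H₀ (not significant) at α = 0.01.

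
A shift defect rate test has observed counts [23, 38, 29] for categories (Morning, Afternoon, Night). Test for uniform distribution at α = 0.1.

Expected = 30 each. χ² = Σ(O-E)²/E = 3.8. df = 2, critical value = 4.605. Fail to reject H₀.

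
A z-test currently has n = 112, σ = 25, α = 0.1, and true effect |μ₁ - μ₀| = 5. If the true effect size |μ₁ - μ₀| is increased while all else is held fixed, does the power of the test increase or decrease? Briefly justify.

Power increases: a larger true effect increases the non-centrality λ = |μ₁ - μ₀|/(σ/√n).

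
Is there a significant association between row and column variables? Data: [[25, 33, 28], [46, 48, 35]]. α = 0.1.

χ² = 1.215. df = 2, critical = 4.605. Fail to reject H₀. No evidence of dependence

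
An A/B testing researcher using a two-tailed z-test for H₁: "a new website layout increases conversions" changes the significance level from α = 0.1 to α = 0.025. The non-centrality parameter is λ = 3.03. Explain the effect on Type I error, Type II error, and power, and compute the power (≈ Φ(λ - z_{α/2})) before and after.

Decreasing α from 0.1 to 0.025:
• Type I error rate decreases (α is the Type I rate by definition).
• Critical value moves from z_{α/2} = 1.645 to 2.241, so power = Φ(λ - z_{α/2}) goes from Φ(3.03 - 1.645) = 0.917 to Φ(3.03 - 2.241) = 0.785.
• Type II error rate β = 1 - power therefore increases (0.083 → 0.215).
Appropriate when false positives are costly — here, rolling out a layout that doesn't actually help — wasted engineering effort.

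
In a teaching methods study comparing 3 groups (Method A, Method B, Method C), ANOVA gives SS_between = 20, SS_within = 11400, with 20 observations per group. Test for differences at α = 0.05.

df_between = 2, df_within = 57. F = MS_between/MS_within = 10.0/200.0 = 0.05. F_crit ≈ 3.159. Fail to reject H₀.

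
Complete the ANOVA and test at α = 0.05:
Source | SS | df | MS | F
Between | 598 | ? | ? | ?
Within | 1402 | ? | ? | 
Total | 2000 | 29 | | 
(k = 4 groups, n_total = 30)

df_between = 3, df_within = 26. MS_between = 199.33, MS_within = 53.92. F = 3.697, F_crit ≈ 2.975. Reject H₀.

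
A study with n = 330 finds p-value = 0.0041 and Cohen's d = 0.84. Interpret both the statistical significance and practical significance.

Statistically significant (p = 0.0041 < 0.05). Cohen's d = 0.84 indicates a large effect size. Both statistical and practical significance should be considered.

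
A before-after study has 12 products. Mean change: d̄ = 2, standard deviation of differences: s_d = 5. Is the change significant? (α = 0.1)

t = d̄/(s_d/√n) = 2/(5/√12) = 1.386. df = 11, critical t = ±1.796. Fail to reject H₀.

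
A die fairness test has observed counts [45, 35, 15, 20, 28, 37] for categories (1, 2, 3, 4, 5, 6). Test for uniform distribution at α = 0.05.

Expected = 30 each. χ² = Σ(O-E)²/E = 20.933. df = 5, critical value = 11.07. Reject H₀.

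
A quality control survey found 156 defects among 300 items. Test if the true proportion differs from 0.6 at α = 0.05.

p̂ = 0.52, p₀ = 0.6. z = (p̂ - p₀)/√(p₀(1-p₀)/n) = -2.828. Critical: ±1.96. Reject H₀.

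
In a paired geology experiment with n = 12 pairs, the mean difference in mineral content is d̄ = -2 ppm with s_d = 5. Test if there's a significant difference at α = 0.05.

t = d̄/(s_d/√n) = -2/(5/√12) = -1.386. df = 11, critical t = ±2.201. Fail to reject H₀.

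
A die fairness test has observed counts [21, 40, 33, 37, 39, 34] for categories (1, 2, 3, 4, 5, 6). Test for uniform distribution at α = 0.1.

Expected = 34 each. χ² = Σ(O-E)²/E = 7.059. df = 5, critical value = 9.236. Fail to reject H₀.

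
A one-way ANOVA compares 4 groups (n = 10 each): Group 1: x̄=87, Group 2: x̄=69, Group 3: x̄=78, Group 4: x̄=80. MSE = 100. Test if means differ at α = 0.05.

Grand mean = 78.5. SS_between = 1650.0, MS_between = 550.0. F = 5.5, F_crit ≈ 2.866. Reject H₀.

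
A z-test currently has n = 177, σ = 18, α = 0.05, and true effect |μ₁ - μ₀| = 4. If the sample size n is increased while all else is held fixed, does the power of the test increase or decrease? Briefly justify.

Power increases: a larger n shrinks the standard error σ/√n, moving the sampling distribution under H₁ further from the critical value.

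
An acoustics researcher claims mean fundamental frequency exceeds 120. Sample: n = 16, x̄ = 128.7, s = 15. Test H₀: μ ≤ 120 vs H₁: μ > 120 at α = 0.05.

t = (128.7 - 120)/(15/√16) = 2.32, df = 15. Critical t = 1.753. Reject H₀.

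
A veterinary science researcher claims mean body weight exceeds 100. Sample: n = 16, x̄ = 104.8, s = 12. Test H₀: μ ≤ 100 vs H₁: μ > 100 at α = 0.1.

t = (104.8 - 100)/(12/√16) = 1.6, df = 15. Critical t = 1.341. Reject H₀.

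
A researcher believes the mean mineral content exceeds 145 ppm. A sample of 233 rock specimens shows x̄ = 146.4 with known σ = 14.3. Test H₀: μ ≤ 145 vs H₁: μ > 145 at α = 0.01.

z = 1.494. Critical value: 2.33. Fail to reject H₀.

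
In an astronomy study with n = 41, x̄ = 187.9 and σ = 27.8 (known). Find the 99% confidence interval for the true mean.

CI = x̄ ± z*(σ/√n) = 187.9 ± 2.576(27.8/√41) = 187.9 ± 11.18 = (176.72, 199.08)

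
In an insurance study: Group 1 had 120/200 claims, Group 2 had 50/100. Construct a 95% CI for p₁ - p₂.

p̂₁ = 0.6, p̂₂ = 0.5. Difference = 0.1. CI = (-0.019, 0.219)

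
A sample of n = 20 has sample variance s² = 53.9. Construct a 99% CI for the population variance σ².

df = 19. χ²_{0.005} = 38.582, χ²_{0.995} = 6.844. CI for σ² = ((n-1)s²/χ²_{α/2}, (n-1)s²/χ²_{1-α/2}) = (19·53.9/38.582, 19·53.9/6.844) = (26.54, 149.63)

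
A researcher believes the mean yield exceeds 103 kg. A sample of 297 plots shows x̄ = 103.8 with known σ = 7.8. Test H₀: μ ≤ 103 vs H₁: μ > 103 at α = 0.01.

z = 1.768. Critical value: 2.33. Fail to reject H₀.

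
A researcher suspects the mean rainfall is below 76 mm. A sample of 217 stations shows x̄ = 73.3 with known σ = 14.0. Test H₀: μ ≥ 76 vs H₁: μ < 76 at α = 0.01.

z = -2.841. Critical value: -2.33. Reject H₀.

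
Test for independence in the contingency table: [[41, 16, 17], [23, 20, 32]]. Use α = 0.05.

χ² = 10.093. df = 2, critical = 5.991. Reject H₀. Variables are dependent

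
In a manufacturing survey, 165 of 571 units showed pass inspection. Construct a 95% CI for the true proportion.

p̂ = 0.289. CI = p̂ ± z*√(p̂(1-p̂)/n) = (0.252, 0.326)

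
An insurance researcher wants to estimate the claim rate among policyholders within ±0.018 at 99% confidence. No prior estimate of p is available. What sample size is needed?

Conservative approach: use p = 0.5 (maximizes p(1-p) = 0.25). n = z²(0.25)/E² = 2.576²×0.25/0.018² = 5120.2 → n = 5121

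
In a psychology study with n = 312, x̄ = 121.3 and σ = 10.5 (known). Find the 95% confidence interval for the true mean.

CI = x̄ ± z*(σ/√n) = 121.3 ± 1.96(10.5/√312) = 121.3 ± 1.17 = (120.13, 122.47)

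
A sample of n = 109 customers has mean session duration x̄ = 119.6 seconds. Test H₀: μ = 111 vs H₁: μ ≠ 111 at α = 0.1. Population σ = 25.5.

z = (x̄ - μ₀)/(σ/√n) = (119.6 - 111)/(25.5/√109) = 3.521. Critical value: ±1.645. Since |3.521| > 1.645, Reject H₀.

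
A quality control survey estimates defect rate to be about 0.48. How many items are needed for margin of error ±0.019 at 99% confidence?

n = z²p(1-p)/E² = 2.576²×0.48×0.52/0.019² = 4588.1 → n = 4589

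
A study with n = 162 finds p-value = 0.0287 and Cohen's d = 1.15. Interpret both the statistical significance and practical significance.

Statistically significant (p = 0.0287 < 0.05). Cohen's d = 1.15 indicates a large effect size. Both statistical and practical significance should be considered.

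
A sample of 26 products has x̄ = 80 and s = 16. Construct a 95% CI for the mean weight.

CI = x̄ ± t*(s/√n) = 80 ± 2.06(16/√26) = (73.54, 86.46)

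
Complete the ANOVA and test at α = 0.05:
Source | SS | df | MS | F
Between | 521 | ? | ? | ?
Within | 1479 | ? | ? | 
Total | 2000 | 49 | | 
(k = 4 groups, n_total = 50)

df_between = 3, df_within = 46. MS_between = 173.67, MS_within = 32.15. F = 5.401, F_crit ≈ 2.807. Reject H₀.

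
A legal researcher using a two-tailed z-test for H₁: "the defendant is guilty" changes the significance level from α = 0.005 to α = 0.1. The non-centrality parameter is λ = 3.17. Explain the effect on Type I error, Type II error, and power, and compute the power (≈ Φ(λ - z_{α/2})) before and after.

Increasing α from 0.005 to 0.1:
• Type I error rate increases (α is the Type I rate by definition).
• Critical value moves from z_{α/2} = 2.807 to 1.645, so power = Φ(λ - z_{α/2}) goes from Φ(3.17 - 2.807) = 0.642 to Φ(3.17 - 1.645) = 0.936.
• Type II error rate β = 1 - power therefore decreases (0.358 → 0.064).
Appropriate when false negatives are costly — here, acquitting a guilty person.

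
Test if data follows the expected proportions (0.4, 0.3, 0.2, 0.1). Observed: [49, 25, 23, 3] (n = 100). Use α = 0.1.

Expected: [40.0, 30.0, 20.0, 10.0]. χ² = 8.208. df = 3, critical = 6.251. Reject H₀.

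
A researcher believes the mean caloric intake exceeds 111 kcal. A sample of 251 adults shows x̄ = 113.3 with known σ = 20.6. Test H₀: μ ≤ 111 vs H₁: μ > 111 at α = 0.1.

z = 1.769. Critical value: 1.28. Reject H₀.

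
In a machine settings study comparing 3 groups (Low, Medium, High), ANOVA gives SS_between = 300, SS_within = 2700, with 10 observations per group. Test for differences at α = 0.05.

df_between = 2, df_within = 27. F = MS_between/MS_within = 150.0/100.0 = 1.5. F_crit ≈ 3.354. Fail to reject H₀.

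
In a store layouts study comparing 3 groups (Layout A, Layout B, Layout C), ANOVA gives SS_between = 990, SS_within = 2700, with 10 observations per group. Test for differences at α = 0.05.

df_between = 2, df_within = 27. F = MS_between/MS_within = 495.0/100.0 = 4.95. F_crit ≈ 3.354. Reject H₀. At least one mean differs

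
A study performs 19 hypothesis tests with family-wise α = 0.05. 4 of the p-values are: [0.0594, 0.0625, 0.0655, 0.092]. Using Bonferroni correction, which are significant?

Bonferroni α = 0.05/19 = 0.00263. None of the given p-values are significant.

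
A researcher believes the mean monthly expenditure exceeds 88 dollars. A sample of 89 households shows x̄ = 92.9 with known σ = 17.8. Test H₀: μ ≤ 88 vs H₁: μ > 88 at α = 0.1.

z = 2.597. Critical value: 1.28. Reject H₀.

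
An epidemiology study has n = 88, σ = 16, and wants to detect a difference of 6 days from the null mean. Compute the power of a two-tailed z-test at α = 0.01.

SE = σ/√n = 16/√88 = 1.706. Non-centrality λ = d/SE = 6/1.706 = 3.518. Power ≈ Φ(λ - z_{α/2}) = Φ(3.518 - 2.576) = Φ(0.942) = 0.827.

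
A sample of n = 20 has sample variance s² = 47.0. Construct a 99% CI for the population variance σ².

df = 19. χ²_{0.005} = 38.582, χ²_{0.995} = 6.844. CI for σ² = ((n-1)s²/χ²_{α/2}, (n-1)s²/χ²_{1-α/2}) = (19·47.0/38.582, 19·47.0/6.844) = (23.15, 130.48)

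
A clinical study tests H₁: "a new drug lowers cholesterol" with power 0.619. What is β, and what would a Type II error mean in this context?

β = 1 - power = 1 - 0.619 = 0.381. A Type II error is failing to reject H₀ when H₀ is false (false negative) — here, failing to conclude that a new drug lowers cholesterol when in fact it is true. Consequence: shelving an effective drug — patients miss out on a treatment that would have helped.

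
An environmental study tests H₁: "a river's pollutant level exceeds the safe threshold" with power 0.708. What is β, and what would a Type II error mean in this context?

β = 1 - power = 1 - 0.708 = 0.292. A Type II error is failing to reject H₀ when H₀ is false (false negative) — here, failing to conclude that a river's pollutant level exceeds the safe threshold when in fact it is true. Consequence: allowing unsafe pollution to continue.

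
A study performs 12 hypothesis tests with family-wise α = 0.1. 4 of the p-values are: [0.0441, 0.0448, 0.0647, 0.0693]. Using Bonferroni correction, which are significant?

Bonferroni α = 0.1/12 = 0.00833. None of the given p-values are significant.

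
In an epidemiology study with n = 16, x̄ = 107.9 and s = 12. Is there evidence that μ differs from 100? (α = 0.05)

t = (x̄ - μ₀)/(s/√n) = (107.9 - 100)/(12/√16) = 2.633. df = 15, critical t = ±2.131. Reject H₀.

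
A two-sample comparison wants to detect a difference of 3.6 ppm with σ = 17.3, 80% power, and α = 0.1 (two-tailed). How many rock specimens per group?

n per group = 2(z_α/2 + z_β)²σ²/d² = 2×(1.645 + 0.84)²×17.3²/3.6² = 285.2 → n = 286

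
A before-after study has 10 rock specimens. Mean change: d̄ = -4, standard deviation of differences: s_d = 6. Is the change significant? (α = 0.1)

t = d̄/(s_d/√n) = -4/(6/√10) = -2.108. df = 9, critical t = ±1.833. Reject H₀.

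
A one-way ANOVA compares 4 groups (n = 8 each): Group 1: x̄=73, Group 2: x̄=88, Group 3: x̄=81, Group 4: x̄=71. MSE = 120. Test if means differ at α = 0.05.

Grand mean = 78.25. SS_between = 1462.0, MS_between = 487.33. F = 4.061, F_crit ≈ 2.947. Reject H₀.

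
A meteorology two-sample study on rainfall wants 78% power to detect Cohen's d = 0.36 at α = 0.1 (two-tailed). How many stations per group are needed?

z_{α/2} = 1.645, z_β = Φ⁻¹(0.78) = 0.772. For small effect (d = 0.36): n per group = 2(z_{α/2} + z_β)²/d² = 2(1.645 + 0.772)²/0.36² = 90.2 → 91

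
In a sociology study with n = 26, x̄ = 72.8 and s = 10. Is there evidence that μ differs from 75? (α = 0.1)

t = (x̄ - μ₀)/(s/√n) = (72.8 - 75)/(10/√26) = -1.122. df = 25, critical t = ±1.708. Fail to reject H₀.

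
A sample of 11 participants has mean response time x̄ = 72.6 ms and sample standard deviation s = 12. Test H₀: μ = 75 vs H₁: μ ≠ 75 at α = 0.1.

t = (x̄ - μ₀)/(s/√n) = (72.6 - 75)/(12/√11) = -0.663. df = 10, critical t = ±1.812. Fail to reject H₀.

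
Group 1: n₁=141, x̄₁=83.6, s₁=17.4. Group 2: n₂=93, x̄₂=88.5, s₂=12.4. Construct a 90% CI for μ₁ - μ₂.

Difference = -4.9. SE = √(17.4²/141 + 12.4²/93) = 1.95. CI = (-8.11, -1.69)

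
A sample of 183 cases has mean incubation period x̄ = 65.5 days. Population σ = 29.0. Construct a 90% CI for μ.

CI = x̄ ± z*(σ/√n) = 65.5 ± 1.645(29.0/√183) = 65.5 ± 3.53 = (61.97, 69.03)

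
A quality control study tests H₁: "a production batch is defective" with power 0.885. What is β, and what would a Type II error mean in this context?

β = 1 - power = 1 - 0.885 = 0.115. A Type II error is failing to reject H₀ when H₀ is false (false negative) — here, failing to conclude that a production batch is defective when in fact it is true. Consequence: shipping a defective batch — faulty products reach customers.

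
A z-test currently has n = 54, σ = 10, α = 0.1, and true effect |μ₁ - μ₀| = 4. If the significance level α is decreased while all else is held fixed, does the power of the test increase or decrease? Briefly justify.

Power decreases: a smaller α raises the critical value, so less of the H₁ sampling distribution falls in the rejection region.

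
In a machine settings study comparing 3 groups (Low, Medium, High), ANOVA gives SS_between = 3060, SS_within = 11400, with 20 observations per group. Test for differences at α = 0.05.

df_between = 2, df_within = 57. F = MS_between/MS_within = 1530.0/200.0 = 7.65. F_crit ≈ 3.159. Reject H₀. At least one mean differs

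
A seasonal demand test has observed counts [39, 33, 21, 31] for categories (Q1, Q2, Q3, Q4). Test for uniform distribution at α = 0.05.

Expected = 31 each. χ² = Σ(O-E)²/E = 5.419. df = 3, critical value = 7.815. Fail to reject H₀.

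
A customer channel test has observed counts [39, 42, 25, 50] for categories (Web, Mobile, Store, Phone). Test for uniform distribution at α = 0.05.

Expected = 39 each. χ² = Σ(O-E)²/E = 8.359. df = 3, critical value = 7.815. Reject H₀.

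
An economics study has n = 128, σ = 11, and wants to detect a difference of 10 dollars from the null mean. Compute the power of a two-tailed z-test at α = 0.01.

SE = σ/√n = 11/√128 = 0.972. Non-centrality λ = d/SE = 10/0.972 = 10.285. Power ≈ Φ(λ - z_{α/2}) = Φ(10.285 - 2.576) = Φ(7.709) = 1.0.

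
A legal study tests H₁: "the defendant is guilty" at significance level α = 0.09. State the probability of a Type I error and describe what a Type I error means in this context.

P(Type I error) = α = 0.09. A Type I error is rejecting H₀ when H₀ is actually true (false positive) — here, concluding that the defendant is guilty when in fact this is not the case. Consequence: convicting an innocent person.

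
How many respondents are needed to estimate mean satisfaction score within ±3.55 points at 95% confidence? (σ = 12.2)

n = (z*σ/E)² = (1.96×12.2/3.55)² = 45.4 → n = 46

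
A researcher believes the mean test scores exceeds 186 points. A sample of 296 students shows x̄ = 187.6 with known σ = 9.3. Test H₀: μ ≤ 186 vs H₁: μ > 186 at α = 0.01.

z = 2.96. Critical value: 2.33. Reject H₀.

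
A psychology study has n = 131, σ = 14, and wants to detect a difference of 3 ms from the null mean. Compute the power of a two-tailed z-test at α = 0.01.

SE = σ/√n = 14/√131 = 1.223. Non-centrality λ = d/SE = 3/1.223 = 2.453. Power ≈ Φ(λ - z_{α/2}) = Φ(2.453 - 2.576) = Φ(-0.123) = 0.451.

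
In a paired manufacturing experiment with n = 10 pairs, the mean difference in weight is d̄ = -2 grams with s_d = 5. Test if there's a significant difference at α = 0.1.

t = d̄/(s_d/√n) = -2/(5/√10) = -1.265. df = 9, critical t = ±1.833. Fail to reject H₀.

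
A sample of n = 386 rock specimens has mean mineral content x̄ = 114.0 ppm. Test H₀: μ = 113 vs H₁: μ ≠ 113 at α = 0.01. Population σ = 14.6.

z = (x̄ - μ₀)/(σ/√n) = (114.0 - 113)/(14.6/√386) = 1.346. Critical value: ±2.576. Since |1.346| ≤ 2.576, Fail to reject H₀.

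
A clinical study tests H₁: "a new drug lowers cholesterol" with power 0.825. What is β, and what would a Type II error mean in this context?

β = 1 - power = 1 - 0.825 = 0.175. A Type II error is failing to reject H₀ when H₀ is false (false negative) — here, failing to conclude that a new drug lowers cholesterol when in fact it is true. Consequence: shelving an effective drug — patients miss out on a treatment that would have helped.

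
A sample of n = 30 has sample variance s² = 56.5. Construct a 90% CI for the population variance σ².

df = 29. χ²_{0.05} = 42.557, χ²_{0.95} = 17.708. CI for σ² = ((n-1)s²/χ²_{α/2}, (n-1)s²/χ²_{1-α/2}) = (29·56.5/42.557, 29·56.5/17.708) = (38.5, 92.53)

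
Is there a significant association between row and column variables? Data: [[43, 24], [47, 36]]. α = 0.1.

χ² = 0.881. df = 1, critical = 2.706. Fail to reject H₀. No evidence of dependence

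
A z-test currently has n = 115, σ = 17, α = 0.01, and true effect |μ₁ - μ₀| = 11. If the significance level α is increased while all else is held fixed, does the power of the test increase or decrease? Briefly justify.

Power increases: a larger α lowers the critical value, so more of the H₁ sampling distribution falls in the rejection region.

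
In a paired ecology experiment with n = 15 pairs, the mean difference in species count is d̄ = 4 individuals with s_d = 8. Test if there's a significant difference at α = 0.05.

t = d̄/(s_d/√n) = 4/(8/√15) = 1.936. df = 14, critical t = ±2.145. Fail to reject H₀.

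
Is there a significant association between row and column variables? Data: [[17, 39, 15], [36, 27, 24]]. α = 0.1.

χ² = 9.548. df = 2, critical = 4.605. Reject H₀. Variables are dependent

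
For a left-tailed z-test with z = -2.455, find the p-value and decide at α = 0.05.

p = P(Z < -2.455) = Φ(-2.455) ≈ 0.007. Since p < 0.05, reject H₀ (significant) at α = 0.05.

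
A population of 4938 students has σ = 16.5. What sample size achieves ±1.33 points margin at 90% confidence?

Without FPC: n₀ = (1.645×16.5/1.33)² = 416.482. With FPC: n = n₀N/(n₀+N-1) = 384.2 → n = 385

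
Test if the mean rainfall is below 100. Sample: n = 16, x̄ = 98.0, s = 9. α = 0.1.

t = (98.0 - 100)/(9/√16) = -0.889, df = 15. Critical t = -1.341. Fail to reject H₀.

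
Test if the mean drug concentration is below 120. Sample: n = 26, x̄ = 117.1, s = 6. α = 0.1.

t = (117.1 - 120)/(6/√26) = -2.465, df = 25. Critical t = -1.316. Reject H₀.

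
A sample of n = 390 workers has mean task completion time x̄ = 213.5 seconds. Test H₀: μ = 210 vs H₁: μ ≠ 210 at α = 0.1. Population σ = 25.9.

z = (x̄ - μ₀)/(σ/√n) = (213.5 - 210)/(25.9/√390) = 2.669. Critical value: ±1.645. Since |2.669| > 1.645, Reject H₀.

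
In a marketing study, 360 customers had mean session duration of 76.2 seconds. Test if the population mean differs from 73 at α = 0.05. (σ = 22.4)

z = (x̄ - μ₀)/(σ/√n) = (76.2 - 73)/(22.4/√360) = 2.711. Critical value: ±1.96. Since |2.711| > 1.96, Reject H₀.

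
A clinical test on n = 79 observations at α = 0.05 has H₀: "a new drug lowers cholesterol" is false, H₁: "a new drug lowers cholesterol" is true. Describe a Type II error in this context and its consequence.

Type II error: failing to reject H₀ when it is false — concluding that a new drug lowers cholesterol is not supported when in fact it is. Consequence: shelving an effective drug — patients miss out on a treatment that would have helped.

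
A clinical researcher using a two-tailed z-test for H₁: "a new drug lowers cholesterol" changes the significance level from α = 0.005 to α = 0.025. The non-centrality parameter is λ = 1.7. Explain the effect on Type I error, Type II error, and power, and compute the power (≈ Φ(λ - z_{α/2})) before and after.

Increasing α from 0.005 to 0.025:
• Type I error rate increases (α is the Type I rate by definition).
• Critical value moves from z_{α/2} = 2.807 to 2.241, so power = Φ(λ - z_{α/2}) goes from Φ(1.7 - 2.807) = 0.134 to Φ(1.7 - 2.241) = 0.294.
• Type II error rate β = 1 - power therefore decreases (0.866 → 0.706).
Appropriate when false negatives are costly — here, shelving an effective drug — patients miss out on a treatment that would have helped.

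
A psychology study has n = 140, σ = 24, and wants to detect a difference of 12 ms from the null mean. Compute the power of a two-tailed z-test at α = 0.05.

SE = σ/√n = 24/√140 = 2.028. Non-centrality λ = d/SE = 12/2.028 = 5.916. Power ≈ Φ(λ - z_{α/2}) = Φ(5.916 - 1.96) = Φ(3.956) = 1.0.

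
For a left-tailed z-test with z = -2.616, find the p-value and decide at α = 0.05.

p = P(Z < -2.616) = Φ(-2.616) ≈ 0.0044. Since p < 0.05, reject H₀ (significant) at α = 0.05.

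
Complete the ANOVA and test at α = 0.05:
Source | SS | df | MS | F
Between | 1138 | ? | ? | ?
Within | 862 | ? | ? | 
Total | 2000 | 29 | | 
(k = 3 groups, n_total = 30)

df_between = 2, df_within = 27. MS_between = 569.0, MS_within = 31.93. F = 17.823, F_crit ≈ 3.354. Reject H₀.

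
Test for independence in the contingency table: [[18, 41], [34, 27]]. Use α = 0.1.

χ² = 7.774. df = 1, critical = 2.706. Reject H₀. Variables are dependent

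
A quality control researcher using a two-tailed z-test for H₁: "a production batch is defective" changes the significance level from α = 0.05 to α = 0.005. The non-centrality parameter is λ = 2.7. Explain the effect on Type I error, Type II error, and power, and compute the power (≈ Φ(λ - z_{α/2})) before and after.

Decreasing α from 0.05 to 0.005:
• Type I error rate decreases (α is the Type I rate by definition).
• Critical value moves from z_{α/2} = 1.96 to 2.807, so power = Φ(λ - z_{α/2}) goes from Φ(2.7 - 1.96) = 0.77 to Φ(2.7 - 2.807) = 0.457.
• Type II error rate β = 1 - power therefore increases (0.23 → 0.543).
Appropriate when false positives are costly — here, scrapping a good batch — wasted material and cost for no reason.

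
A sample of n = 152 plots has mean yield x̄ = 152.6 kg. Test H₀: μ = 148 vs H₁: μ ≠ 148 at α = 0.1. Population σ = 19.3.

z = (x̄ - μ₀)/(σ/√n) = (152.6 - 148)/(19.3/√152) = 2.938. Critical value: ±1.645. Since |2.938| > 1.645, Reject H₀.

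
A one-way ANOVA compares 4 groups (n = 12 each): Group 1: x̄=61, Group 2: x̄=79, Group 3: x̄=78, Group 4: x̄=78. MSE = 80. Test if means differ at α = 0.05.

Grand mean = 74.0. SS_between = 2712.0, MS_between = 904.0. F = 11.3, F_crit ≈ 2.816. Reject H₀.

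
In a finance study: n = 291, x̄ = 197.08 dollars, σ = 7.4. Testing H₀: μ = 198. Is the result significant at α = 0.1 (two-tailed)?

z = (197.08 - 198)/(7.4/√291) = -2.121. Since |z| > 1.645, significant at α = 0.1.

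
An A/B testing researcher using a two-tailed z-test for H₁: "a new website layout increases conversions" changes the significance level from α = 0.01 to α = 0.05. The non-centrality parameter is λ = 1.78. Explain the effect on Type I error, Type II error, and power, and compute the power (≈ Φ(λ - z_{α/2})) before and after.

Increasing α from 0.01 to 0.05:
• Type I error rate increases (α is the Type I rate by definition).
• Critical value moves from z_{α/2} = 2.576 to 1.96, so power = Φ(λ - z_{α/2}) goes from Φ(1.78 - 2.576) = 0.213 to Φ(1.78 - 1.96) = 0.429.
• Type II error rate β = 1 - power therefore decreases (0.787 → 0.571).
Appropriate when false negatives are costly — here, discarding a layout that would have improved conversions — lost revenue.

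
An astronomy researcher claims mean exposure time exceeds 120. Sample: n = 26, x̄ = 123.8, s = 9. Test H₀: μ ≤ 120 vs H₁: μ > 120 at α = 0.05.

t = (123.8 - 120)/(9/√26) = 2.153, df = 25. Critical t = 1.708. Reject H₀.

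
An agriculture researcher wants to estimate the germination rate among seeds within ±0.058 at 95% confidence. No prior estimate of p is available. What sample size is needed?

Conservative approach: use p = 0.5 (maximizes p(1-p) = 0.25). n = z²(0.25)/E² = 1.96²×0.25/0.058² = 285.5 → n = 286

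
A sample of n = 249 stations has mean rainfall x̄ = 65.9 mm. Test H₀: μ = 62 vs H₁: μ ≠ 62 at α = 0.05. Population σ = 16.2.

z = (x̄ - μ₀)/(σ/√n) = (65.9 - 62)/(16.2/√249) = 3.799. Critical value: ±1.96. Since |3.799| > 1.96, Reject H₀.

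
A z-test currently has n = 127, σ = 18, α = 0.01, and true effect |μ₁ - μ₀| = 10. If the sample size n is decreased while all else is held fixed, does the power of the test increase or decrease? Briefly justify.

Power decreases: a smaller n inflates the standard error σ/√n, pulling the sampling distribution under H₁ back toward the critical value.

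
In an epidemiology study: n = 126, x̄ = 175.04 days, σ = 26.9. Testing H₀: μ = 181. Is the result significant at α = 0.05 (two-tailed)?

z = (175.04 - 181)/(26.9/√126) = -2.487. Since |z| > 1.96, significant at α = 0.05.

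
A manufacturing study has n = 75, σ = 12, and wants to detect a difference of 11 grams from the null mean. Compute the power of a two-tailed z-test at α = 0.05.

SE = σ/√n = 12/√75 = 1.386. Non-centrality λ = d/SE = 11/1.386 = 7.939. Power ≈ Φ(λ - z_{α/2}) = Φ(7.939 - 1.96) = Φ(5.979) = 1.0.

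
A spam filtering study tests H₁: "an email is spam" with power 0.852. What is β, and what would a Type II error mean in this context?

β = 1 - power = 1 - 0.852 = 0.148. A Type II error is failing to reject H₀ when H₀ is false (false negative) — here, failing to conclude that an email is spam when in fact it is true. Consequence: a spam email lands in the inbox.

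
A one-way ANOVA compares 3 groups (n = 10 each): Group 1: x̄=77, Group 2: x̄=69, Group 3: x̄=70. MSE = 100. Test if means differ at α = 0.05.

Grand mean = 72.0. SS_between = 380.0, MS_between = 190.0. F = 1.9, F_crit ≈ 3.354. Fail to reject H₀.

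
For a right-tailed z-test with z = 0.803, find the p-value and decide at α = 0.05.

p = P(Z > 0.803) = 1 - Φ(0.803) ≈ 0.211. Since p ≥ 0.05, fail to reject H₀ (not significant) at α = 0.05.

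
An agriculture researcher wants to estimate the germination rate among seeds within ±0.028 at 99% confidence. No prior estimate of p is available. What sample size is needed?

Conservative approach: use p = 0.5 (maximizes p(1-p) = 0.25). n = z²(0.25)/E² = 2.576²×0.25/0.028² = 2116.0 → n = 2116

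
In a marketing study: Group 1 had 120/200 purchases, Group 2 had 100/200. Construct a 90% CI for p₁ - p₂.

p̂₁ = 0.6, p̂₂ = 0.5. Difference = 0.1. CI = (0.019, 0.181)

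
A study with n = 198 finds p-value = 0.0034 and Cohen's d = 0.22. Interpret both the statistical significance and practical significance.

Statistically significant (p = 0.0034 < 0.05). Cohen's d = 0.22 indicates a small effect size. Both statistical and practical significance should be considered.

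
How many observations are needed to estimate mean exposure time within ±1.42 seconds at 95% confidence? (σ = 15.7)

n = (z*σ/E)² = (1.96×15.7/1.42)² = 469.6 → n = 470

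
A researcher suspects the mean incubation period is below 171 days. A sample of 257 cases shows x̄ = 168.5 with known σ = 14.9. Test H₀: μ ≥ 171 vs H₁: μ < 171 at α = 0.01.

z = -2.69. Critical value: -2.33. Reject H₀.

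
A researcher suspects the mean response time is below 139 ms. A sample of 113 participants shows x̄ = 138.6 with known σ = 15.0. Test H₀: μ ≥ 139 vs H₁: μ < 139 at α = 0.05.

z = -0.283. Critical value: -1.645. Fail to reject H₀.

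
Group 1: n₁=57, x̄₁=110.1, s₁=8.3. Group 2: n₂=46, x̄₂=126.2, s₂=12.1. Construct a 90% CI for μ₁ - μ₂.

Difference = -16.1. SE = √(8.3²/57 + 12.1²/46) = 2.096. CI = (-19.55, -12.65)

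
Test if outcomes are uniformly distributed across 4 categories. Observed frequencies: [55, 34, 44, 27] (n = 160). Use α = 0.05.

Expected = 40 each. χ² = Σ(O-E)²/E = 11.15. df = 3, critical value = 7.815. Reject H₀.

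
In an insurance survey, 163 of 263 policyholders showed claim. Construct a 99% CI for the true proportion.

p̂ = 0.62. CI = p̂ ± z*√(p̂(1-p̂)/n) = (0.543, 0.697)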